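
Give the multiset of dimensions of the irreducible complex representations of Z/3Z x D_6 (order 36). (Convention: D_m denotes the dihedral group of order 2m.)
Dimensions: 1, 1, 1, 1, 1, 1, 1, 1, 1, 1, 1, 1, 2, 2, 2, 2, 2, 2

Details: There are 18 irreducibles (= number of conjugacy classes). Their dimensions d_i satisfy sum d_i^2 = |G| = 36: 1 + 1 + 1 + 1 + 1 + 1 + 1 + 1 + 1 + 1 + 1 + 1 + 4 + 4 + 4 + 4 + 4 + 4 = 36. (For the product with Z/3Z: each of the 3 1-dim characters of Z/3Z tensors with each irrep of D_6, giving 3 copies of each D_6-dimension.)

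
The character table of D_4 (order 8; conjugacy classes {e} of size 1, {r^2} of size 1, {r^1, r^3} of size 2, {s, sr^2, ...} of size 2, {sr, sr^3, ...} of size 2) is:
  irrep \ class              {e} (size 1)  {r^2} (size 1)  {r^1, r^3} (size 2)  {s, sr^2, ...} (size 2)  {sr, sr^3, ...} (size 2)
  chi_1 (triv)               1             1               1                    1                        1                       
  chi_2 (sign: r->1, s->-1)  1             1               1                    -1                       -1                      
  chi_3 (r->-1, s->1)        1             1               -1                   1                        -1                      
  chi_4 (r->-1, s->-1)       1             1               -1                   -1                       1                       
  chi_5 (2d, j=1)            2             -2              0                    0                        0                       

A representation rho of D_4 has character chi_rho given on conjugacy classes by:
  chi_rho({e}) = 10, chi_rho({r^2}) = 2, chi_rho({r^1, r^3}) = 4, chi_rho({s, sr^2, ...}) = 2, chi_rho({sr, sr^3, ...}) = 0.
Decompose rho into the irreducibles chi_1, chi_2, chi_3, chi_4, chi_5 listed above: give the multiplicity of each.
Multiplicities: chi_1: 3, chi_2: 2, chi_3: 1, chi_4: 0, chi_5: 2.

Why: Use <chi_rho, chi> = (1/|G|) sum_C |C| * chi_rho(C) * conj(chi(C)) with |G| = 8 for each irreducible chi in the table:
  <chi_rho, chi_1> = (1/8)[1*(10)*conj(1) + 1*(2)*conj(1) + 2*(4)*conj(1) + 2*(2)*conj(1) + 2*(0)*conj(1)]
      = (1/8)[(10) + (2) + (8) + (4) + (0)] = 24/8 = 3
  <chi_rho, chi_2> = (1/8)[1*(10)*conj(1) + 1*(2)*conj(1) + 2*(4)*conj(1) + 2*(2)*conj(-1) + 2*(0)*conj(-1)]
      = (1/8)[(10) + (2) + (8) + (-4) + (0)] = 16/8 = 2
  <chi_rho, chi_3> = (1/8)[1*(10)*conj(1) + 1*(2)*conj(1) + 2*(4)*conj(-1) + 2*(2)*conj(1) + 2*(0)*conj(-1)]
      = (1/8)[(10) + (2) + (-8) + (4) + (0)] = 8/8 = 1
  <chi_rho, chi_4> = (1/8)[1*(10)*conj(1) + 1*(2)*conj(1) + 2*(4)*conj(-1) + 2*(2)*conj(-1) + 2*(0)*conj(1)]
      = (1/8)[(10) + (2) + (-8) + (-4) + (0)] = 0/8 = 0
  <chi_rho, chi_5> = (1/8)[1*(10)*conj(2) + 1*(2)*conj(-2) + 2*(4)*conj(0) + 2*(2)*conj(0) + 2*(0)*conj(0)]
      = (1/8)[(20) + (-4) + (0) + (0) + (0)] = 16/8 = 2
Dimension check: dim(rho) = sum (mult * dim) = 3*1 + 2*1 + 1*1 + 0*1 + 2*2 = 10 = chi_rho(e) = 10.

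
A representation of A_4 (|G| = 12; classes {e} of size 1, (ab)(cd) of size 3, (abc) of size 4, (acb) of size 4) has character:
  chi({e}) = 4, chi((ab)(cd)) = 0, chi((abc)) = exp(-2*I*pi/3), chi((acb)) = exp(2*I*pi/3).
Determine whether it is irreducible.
Not irreducible (reducible): <chi, chi> = 2 > 1.

Reasoning: <chi, chi> = (1/|G|) sum_C |C| * |chi(C)|^2 = (1/12)[1*|4|^2 + 3*|0|^2 + 4*|exp(-2*I*pi/3)|^2 + 4*|exp(2*I*pi/3)|^2]
  = (1/12)[(16) + (0) + (4) + (4)] = 24/12 = 2.
(Exp terms are combined using exp(i*s)*conj(exp(i*t)) = exp(i*(s-t)), and sums of them are collapsed using the identity that for every m > 1 the m distinct m-th roots of unity sum to 0, e.g. 1 + exp(2*I*pi/3) + exp(-2*I*pi/3) = 0.)
A character is irreducible iff <chi, chi> = 1, so this representation is reducible.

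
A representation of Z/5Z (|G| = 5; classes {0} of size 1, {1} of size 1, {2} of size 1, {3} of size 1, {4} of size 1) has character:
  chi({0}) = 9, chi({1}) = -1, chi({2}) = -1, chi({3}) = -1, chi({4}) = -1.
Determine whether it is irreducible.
Not irreducible (reducible): <chi, chi> = 17 > 1.

Argument: <chi, chi> = (1/|G|) sum_C |C| * |chi(C)|^2 = (1/5)[1*|9|^2 + 1*|-1|^2 + 1*|-1|^2 + 1*|-1|^2 + 1*|-1|^2]
  = (1/5)[(81) + (1) + (1) + (1) + (1)] = 85/5 = 17.
(Exp terms are combined using exp(i*s)*conj(exp(i*t)) = exp(i*(s-t)), and sums of them are collapsed using the identity that for every m > 1 the m distinct m-th roots of unity sum to 0, e.g. 1 + exp(2*I*pi/3) + exp(-2*I*pi/3) = 0.)
A character is irreducible iff <chi, chi> = 1, so this representation is reducible.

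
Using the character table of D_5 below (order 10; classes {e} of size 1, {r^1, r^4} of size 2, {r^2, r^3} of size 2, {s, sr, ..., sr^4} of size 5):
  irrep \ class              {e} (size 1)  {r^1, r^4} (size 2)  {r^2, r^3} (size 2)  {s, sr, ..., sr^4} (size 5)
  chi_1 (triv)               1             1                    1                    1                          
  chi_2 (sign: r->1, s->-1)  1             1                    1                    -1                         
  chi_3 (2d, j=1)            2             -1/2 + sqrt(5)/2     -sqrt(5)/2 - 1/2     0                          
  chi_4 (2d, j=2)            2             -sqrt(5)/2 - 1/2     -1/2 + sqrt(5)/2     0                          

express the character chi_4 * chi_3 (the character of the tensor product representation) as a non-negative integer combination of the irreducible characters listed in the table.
chi_4 tensor chi_3 = chi_3 + chi_4 (all other irreducibles have multiplicity 0).

Details: The character of a tensor product is the pointwise product (chi_4 * chi_3)(C) = chi_4(C) * chi_3(C):
  {e}: (2)*(2), {r^1, r^4}: (-sqrt(5)/2 - 1/2)*(-1/2 + sqrt(5)/2), {r^2, r^3}: (-1/2 + sqrt(5)/2)*(-sqrt(5)/2 - 1/2), {s, sr, ..., sr^4}: (0)*(0)
so (chi_4 * chi_3) takes values
  {e} -> 4, {r^1, r^4} -> -1, {r^2, r^3} -> -1, {s, sr, ..., sr^4} -> 0.
Now take the inner product of this character with each irreducible chi from the table, <chi_4*chi_3, chi> = (1/10) sum_C |C| (chi_4*chi_3)(C) conj(chi(C)):
  <chi_4*chi_3, chi_1> = (1/10)[1*(4)*conj(1) + 2*(-1)*conj(1) + 2*(-1)*conj(1) + 5*(0)*conj(1)]
      = (1/10)[(4) + (-2) + (-2) + (0)] = 0/10 = 0
  <chi_4*chi_3, chi_2> = (1/10)[1*(4)*conj(1) + 2*(-1)*conj(1) + 2*(-1)*conj(1) + 5*(0)*conj(-1)]
      = (1/10)[(4) + (-2) + (-2) + (0)] = 0/10 = 0
  <chi_4*chi_3, chi_3> = (1/10)[1*(4)*conj(2) + 2*(-1)*conj(-1/2 + sqrt(5)/2) + 2*(-1)*conj(-sqrt(5)/2 - 1/2) + 5*(0)*conj(0)]
      = (1/10)[(8) + (1 - sqrt(5)) + (1 + sqrt(5)) + (0)] = 10/10 = 1
  <chi_4*chi_3, chi_4> = (1/10)[1*(4)*conj(2) + 2*(-1)*conj(-sqrt(5)/2 - 1/2) + 2*(-1)*conj(-1/2 + sqrt(5)/2) + 5*(0)*conj(0)]
      = (1/10)[(8) + (1 + sqrt(5)) + (1 - sqrt(5)) + (0)] = 10/10 = 1
Hence the multiplicities are chi_3: 1, chi_4: 1. Dimension check: dim(chi_4)*dim(chi_3) = 2*2 = 4 and sum (mult * dim) = 1*2 + 1*2 = 4.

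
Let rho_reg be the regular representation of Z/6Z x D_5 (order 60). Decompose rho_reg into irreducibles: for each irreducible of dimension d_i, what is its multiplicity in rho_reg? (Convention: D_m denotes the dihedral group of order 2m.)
Each irreducible V_i of dimension d_i appears with multiplicity d_i, i.e. rho_reg = (direct sum over all irreducibles V_i) d_i V_i. The irreducible dimensions for Z/6Z x D_5 are 1, 1, 1, 1, 1, 1, 1, 1, 1, 1, 1, 1, 2, 2, 2, 2, 2, 2, 2, 2, 2, 2, 2, 2: 12 irreducibles of dimension 1, each with multiplicity 1; 12 irreducibles of dimension 2, each with multiplicity 2. Total dimension 12*1*1 + 12*2*2 = 60 = |G|.

Justification: General theorem: in the regular representation of a finite group G, each irreducible appears with multiplicity equal to its dimension. Check: dim(rho_reg) = sum d_i^2 = 1 + 1 + 1 + 1 + 1 + 1 + 1 + 1 + 1 + 1 + 1 + 1 + 4 + 4 + 4 + 4 + 4 + 4 + 4 + 4 + 4 + 4 + 4 + 4 = 60 = |G|.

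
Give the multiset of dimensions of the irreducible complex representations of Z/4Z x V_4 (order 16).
Dimensions: 1, 1, 1, 1, 1, 1, 1, 1, 1, 1, 1, 1, 1, 1, 1, 1

Why: There are 16 irreducibles (= number of conjugacy classes). Their dimensions d_i satisfy sum d_i^2 = |G| = 16: 1 + 1 + 1 + 1 + 1 + 1 + 1 + 1 + 1 + 1 + 1 + 1 + 1 + 1 + 1 + 1 = 16. (For the product with Z/4Z: each of the 4 1-dim characters of Z/4Z tensors with each irrep of V_4, giving 4 copies of each V_4-dimension.)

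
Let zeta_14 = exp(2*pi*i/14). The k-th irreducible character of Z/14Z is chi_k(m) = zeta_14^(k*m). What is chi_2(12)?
chi_2(12) = zeta_14^24 = exp(-4*I*pi/7)

Argument: chi_2(12) = zeta_14^(2*12) = zeta_14^24. Since zeta_14^14 = 1, this equals zeta_14^10 = exp(2*pi*i*10/14) = exp(-4*I*pi/7).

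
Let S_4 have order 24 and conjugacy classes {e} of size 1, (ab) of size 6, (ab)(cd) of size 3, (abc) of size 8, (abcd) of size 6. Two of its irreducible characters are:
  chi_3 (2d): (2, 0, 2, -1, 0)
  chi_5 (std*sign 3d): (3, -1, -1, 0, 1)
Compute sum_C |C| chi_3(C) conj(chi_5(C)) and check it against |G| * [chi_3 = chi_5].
Sum = 0; so <chi_3, chi_5> = 0 (distinct irreducibles are orthogonal).

Derivation: Compute term by term over conjugacy classes (|C| * chi_3(C) * conj(chi_5(C))):
  1*(2)*conj(3) + 6*(0)*conj(-1) + 3*(2)*conj(-1) + 8*(-1)*conj(0) + 6*(0)*conj(1)
  = (6) + (0) + (-6) + (0) + (0)
  = 0.
Dividing by |G| = 24 gives 0/24 = 0, matching the row-orthogonality relation <chi_3, chi_5> = [chi_3 = chi_5].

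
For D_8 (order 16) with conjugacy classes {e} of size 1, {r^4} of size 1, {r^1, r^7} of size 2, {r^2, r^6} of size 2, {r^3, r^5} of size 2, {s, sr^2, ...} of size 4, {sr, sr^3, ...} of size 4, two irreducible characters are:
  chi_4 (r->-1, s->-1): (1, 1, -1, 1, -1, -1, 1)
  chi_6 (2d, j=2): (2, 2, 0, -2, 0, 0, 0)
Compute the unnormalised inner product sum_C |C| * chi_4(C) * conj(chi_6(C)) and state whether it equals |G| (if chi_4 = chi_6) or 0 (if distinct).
Sum = 0; so <chi_4, chi_6> = 0 (distinct irreducibles are orthogonal).

Solution. Compute term by term over conjugacy classes (|C| * chi_4(C) * conj(chi_6(C))):
  1*(1)*conj(2) + 1*(1)*conj(2) + 2*(-1)*conj(0) + 2*(1)*conj(-2) + 2*(-1)*conj(0) + 4*(-1)*conj(0) + 4*(1)*conj(0)
  = (2) + (2) + (0) + (-4) + (0) + (0) + (0)
  = 0.
Dividing by |G| = 16 gives 0/16 = 0, matching the row-orthogonality relation <chi_4, chi_6> = [chi_4 = chi_6].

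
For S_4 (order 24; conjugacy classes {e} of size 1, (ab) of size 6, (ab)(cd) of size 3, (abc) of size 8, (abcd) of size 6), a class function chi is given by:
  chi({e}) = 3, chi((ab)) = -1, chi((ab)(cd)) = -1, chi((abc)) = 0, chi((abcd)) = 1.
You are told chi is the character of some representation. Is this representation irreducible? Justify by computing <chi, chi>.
Irreducible: <chi, chi> = 1.

<chi, chi> = (1/|G|) sum_C |C| * |chi(C)|^2 = (1/24)[1*|3|^2 + 6*|-1|^2 + 3*|-1|^2 + 8*|0|^2 + 6*|1|^2]
  = (1/24)[(9) + (6) + (3) + (0) + (6)] = 24/24 = 1.
A character is irreducible iff <chi, chi> = 1, so this representation is irreducible.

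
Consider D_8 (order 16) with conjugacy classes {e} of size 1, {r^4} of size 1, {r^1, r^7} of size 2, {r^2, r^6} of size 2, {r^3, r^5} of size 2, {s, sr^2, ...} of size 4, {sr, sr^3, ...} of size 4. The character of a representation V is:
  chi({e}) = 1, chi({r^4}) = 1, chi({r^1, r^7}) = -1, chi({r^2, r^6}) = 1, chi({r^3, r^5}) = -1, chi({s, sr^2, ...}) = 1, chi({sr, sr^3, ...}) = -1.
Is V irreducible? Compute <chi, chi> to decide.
Irreducible: <chi, chi> = 1.

Solution. <chi, chi> = (1/|G|) sum_C |C| * |chi(C)|^2 = (1/16)[1*|1|^2 + 1*|1|^2 + 2*|-1|^2 + 2*|1|^2 + 2*|-1|^2 + 4*|1|^2 + 4*|-1|^2]
  = (1/16)[(1) + (1) + (2) + (2) + (2) + (4) + (4)] = 16/16 = 1.
A character is irreducible iff <chi, chi> = 1, so this representation is irreducible.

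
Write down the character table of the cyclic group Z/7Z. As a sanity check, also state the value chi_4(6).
Character table of Z/7Z (irreps indexed chi_0,...,chi_6 with chi_k(m) = zeta_7^(k*m), zeta_7 = exp(2*pi*i/7)):
  irrep \ class  {0} (size 1)  {1} (size 1)    {2} (size 1)    {3} (size 1)    {4} (size 1)    {5} (size 1)    {6} (size 1)  
  chi_0          1             1               1               1               1               1               1             
  chi_1          1             exp(2*I*pi/7)   exp(4*I*pi/7)   exp(6*I*pi/7)   exp(-6*I*pi/7)  exp(-4*I*pi/7)  exp(-2*I*pi/7)
  chi_2          1             exp(4*I*pi/7)   exp(-6*I*pi/7)  exp(-2*I*pi/7)  exp(2*I*pi/7)   exp(6*I*pi/7)   exp(-4*I*pi/7)
  chi_3          1             exp(6*I*pi/7)   exp(-2*I*pi/7)  exp(4*I*pi/7)   exp(-4*I*pi/7)  exp(2*I*pi/7)   exp(-6*I*pi/7)
  chi_4          1             exp(-6*I*pi/7)  exp(2*I*pi/7)   exp(-4*I*pi/7)  exp(4*I*pi/7)   exp(-2*I*pi/7)  exp(6*I*pi/7) 
  chi_5          1             exp(-4*I*pi/7)  exp(6*I*pi/7)   exp(2*I*pi/7)   exp(-2*I*pi/7)  exp(-6*I*pi/7)  exp(4*I*pi/7) 
  chi_6          1             exp(-2*I*pi/7)  exp(-4*I*pi/7)  exp(-6*I*pi/7)  exp(6*I*pi/7)   exp(4*I*pi/7)   exp(2*I*pi/7) 

Spot check: chi_4(6) = zeta_7^(4*6) = zeta_7^24 = exp(6*I*pi/7).

Working: Z/7Z is abelian, so all 7 irreducible complex representations are 1-dimensional. They are given by chi_k(m) = zeta_7^(k*m) for k = 0,...,6. Row orthogonality: sum_m chi_k(m) conj(chi_l(m)) = 7 * [k = l].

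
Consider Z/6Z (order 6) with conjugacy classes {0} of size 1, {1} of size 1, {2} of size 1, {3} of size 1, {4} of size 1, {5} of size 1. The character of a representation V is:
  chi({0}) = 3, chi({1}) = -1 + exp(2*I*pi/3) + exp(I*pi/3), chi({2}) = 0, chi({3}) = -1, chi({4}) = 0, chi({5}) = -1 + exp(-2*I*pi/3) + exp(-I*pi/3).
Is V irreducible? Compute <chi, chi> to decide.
Not irreducible (reducible): <chi, chi> = 3 > 1.

<chi, chi> = (1/|G|) sum_C |C| * |chi(C)|^2 = (1/6)[1*|3|^2 + 1*|-1 + exp(2*I*pi/3) + exp(I*pi/3)|^2 + 1*|0|^2 + 1*|-1|^2 + 1*|0|^2 + 1*|-1 + exp(-2*I*pi/3) + exp(-I*pi/3)|^2]
  = (1/6)[(9) + (4) + (0) + (1) + (0) + (4)] = 18/6 = 3.
(Exp terms are combined using exp(i*s)*conj(exp(i*t)) = exp(i*(s-t)), and sums of them are collapsed using the identity that for every m > 1 the m distinct m-th roots of unity sum to 0, e.g. 1 + exp(2*I*pi/3) + exp(-2*I*pi/3) = 0.)
A character is irreducible iff <chi, chi> = 1, so this representation is reducible.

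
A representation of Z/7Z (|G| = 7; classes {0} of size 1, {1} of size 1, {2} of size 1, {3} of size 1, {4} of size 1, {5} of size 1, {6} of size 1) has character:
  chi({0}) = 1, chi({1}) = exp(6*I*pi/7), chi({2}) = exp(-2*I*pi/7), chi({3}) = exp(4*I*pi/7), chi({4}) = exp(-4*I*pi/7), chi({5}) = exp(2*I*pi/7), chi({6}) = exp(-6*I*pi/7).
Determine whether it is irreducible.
Irreducible: <chi, chi> = 1.

Reasoning: <chi, chi> = (1/|G|) sum_C |C| * |chi(C)|^2 = (1/7)[1*|1|^2 + 1*|exp(6*I*pi/7)|^2 + 1*|exp(-2*I*pi/7)|^2 + 1*|exp(4*I*pi/7)|^2 + 1*|exp(-4*I*pi/7)|^2 + 1*|exp(2*I*pi/7)|^2 + 1*|exp(-6*I*pi/7)|^2]
  = (1/7)[(1) + (1) + (1) + (1) + (1) + (1) + (1)] = 7/7 = 1.
(Exp terms are combined using exp(i*s)*conj(exp(i*t)) = exp(i*(s-t)), and sums of them are collapsed using the identity that for every m > 1 the m distinct m-th roots of unity sum to 0, e.g. 1 + exp(2*I*pi/3) + exp(-2*I*pi/3) = 0.)
A character is irreducible iff <chi, chi> = 1, so this representation is irreducible.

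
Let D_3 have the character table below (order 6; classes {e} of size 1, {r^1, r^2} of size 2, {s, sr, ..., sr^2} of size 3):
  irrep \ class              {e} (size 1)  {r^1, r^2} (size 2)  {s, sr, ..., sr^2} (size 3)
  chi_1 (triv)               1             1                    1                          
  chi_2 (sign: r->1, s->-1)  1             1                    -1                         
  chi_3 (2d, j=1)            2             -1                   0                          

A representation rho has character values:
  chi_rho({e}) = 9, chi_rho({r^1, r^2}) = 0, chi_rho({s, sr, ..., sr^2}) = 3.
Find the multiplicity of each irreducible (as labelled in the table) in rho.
Multiplicities: chi_1: 3, chi_2: 0, chi_3: 3.

Reasoning: Use <chi_rho, chi> = (1/|G|) sum_C |C| * chi_rho(C) * conj(chi(C)) with |G| = 6 for each irreducible chi in the table:
  <chi_rho, chi_1> = (1/6)[1*(9)*conj(1) + 2*(0)*conj(1) + 3*(3)*conj(1)]
      = (1/6)[(9) + (0) + (9)] = 18/6 = 3
  <chi_rho, chi_2> = (1/6)[1*(9)*conj(1) + 2*(0)*conj(1) + 3*(3)*conj(-1)]
      = (1/6)[(9) + (0) + (-9)] = 0/6 = 0
  <chi_rho, chi_3> = (1/6)[1*(9)*conj(2) + 2*(0)*conj(-1) + 3*(3)*conj(0)]
      = (1/6)[(18) + (0) + (0)] = 18/6 = 3
Dimension check: dim(rho) = sum (mult * dim) = 3*1 + 0*1 + 3*2 = 9 = chi_rho(e) = 9.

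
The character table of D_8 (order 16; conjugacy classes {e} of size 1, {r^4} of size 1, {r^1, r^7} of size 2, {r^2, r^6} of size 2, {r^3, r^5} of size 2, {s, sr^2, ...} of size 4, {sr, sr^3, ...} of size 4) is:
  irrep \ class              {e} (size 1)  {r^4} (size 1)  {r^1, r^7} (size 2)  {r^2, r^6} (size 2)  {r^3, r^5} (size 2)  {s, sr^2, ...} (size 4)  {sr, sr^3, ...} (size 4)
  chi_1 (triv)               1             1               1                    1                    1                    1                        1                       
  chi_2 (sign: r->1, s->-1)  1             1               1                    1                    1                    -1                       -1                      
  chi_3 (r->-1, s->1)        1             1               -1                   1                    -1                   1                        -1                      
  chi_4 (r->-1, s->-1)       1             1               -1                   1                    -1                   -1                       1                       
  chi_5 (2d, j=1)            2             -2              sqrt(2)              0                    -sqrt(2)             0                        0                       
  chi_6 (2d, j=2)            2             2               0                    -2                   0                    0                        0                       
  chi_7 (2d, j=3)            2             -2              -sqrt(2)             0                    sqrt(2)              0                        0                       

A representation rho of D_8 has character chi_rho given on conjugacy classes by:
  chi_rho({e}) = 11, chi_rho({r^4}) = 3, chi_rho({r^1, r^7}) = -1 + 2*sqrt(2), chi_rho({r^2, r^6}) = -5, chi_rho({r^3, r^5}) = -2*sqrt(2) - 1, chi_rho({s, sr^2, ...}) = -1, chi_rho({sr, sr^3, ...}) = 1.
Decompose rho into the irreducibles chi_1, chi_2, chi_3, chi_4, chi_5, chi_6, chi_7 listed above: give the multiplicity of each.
Multiplicities: chi_1: 0, chi_2: 0, chi_3: 0, chi_4: 1, chi_5: 2, chi_6: 3, chi_7: 0.

Reasoning: Use <chi_rho, chi> = (1/|G|) sum_C |C| * chi_rho(C) * conj(chi(C)) with |G| = 16 for each irreducible chi in the table:
  <chi_rho, chi_1> = (1/16)[1*(11)*conj(1) + 1*(3)*conj(1) + 2*(-1 + 2*sqrt(2))*conj(1) + 2*(-5)*conj(1) + 2*(-2*sqrt(2) - 1)*conj(1) + 4*(-1)*conj(1) + 4*(1)*conj(1)]
      = (1/16)[(11) + (3) + (-2 + 4*sqrt(2)) + (-10) + (-4*sqrt(2) - 2) + (-4) + (4)] = 0/16 = 0
  <chi_rho, chi_2> = (1/16)[1*(11)*conj(1) + 1*(3)*conj(1) + 2*(-1 + 2*sqrt(2))*conj(1) + 2*(-5)*conj(1) + 2*(-2*sqrt(2) - 1)*conj(1) + 4*(-1)*conj(-1) + 4*(1)*conj(-1)]
      = (1/16)[(11) + (3) + (-2 + 4*sqrt(2)) + (-10) + (-4*sqrt(2) - 2) + (4) + (-4)] = 0/16 = 0
  <chi_rho, chi_3> = (1/16)[1*(11)*conj(1) + 1*(3)*conj(1) + 2*(-1 + 2*sqrt(2))*conj(-1) + 2*(-5)*conj(1) + 2*(-2*sqrt(2) - 1)*conj(-1) + 4*(-1)*conj(1) + 4*(1)*conj(-1)]
      = (1/16)[(11) + (3) + (2 - 4*sqrt(2)) + (-10) + (2 + 4*sqrt(2)) + (-4) + (-4)] = 0/16 = 0
  <chi_rho, chi_4> = (1/16)[1*(11)*conj(1) + 1*(3)*conj(1) + 2*(-1 + 2*sqrt(2))*conj(-1) + 2*(-5)*conj(1) + 2*(-2*sqrt(2) - 1)*conj(-1) + 4*(-1)*conj(-1) + 4*(1)*conj(1)]
      = (1/16)[(11) + (3) + (2 - 4*sqrt(2)) + (-10) + (2 + 4*sqrt(2)) + (4) + (4)] = 16/16 = 1
  <chi_rho, chi_5> = (1/16)[1*(11)*conj(2) + 1*(3)*conj(-2) + 2*(-1 + 2*sqrt(2))*conj(sqrt(2)) + 2*(-5)*conj(0) + 2*(-2*sqrt(2) - 1)*conj(-sqrt(2)) + 4*(-1)*conj(0) + 4*(1)*conj(0)]
      = (1/16)[(22) + (-6) + (8 - 2*sqrt(2)) + (0) + (2*sqrt(2) + 8) + (0) + (0)] = 32/16 = 2
  <chi_rho, chi_6> = (1/16)[1*(11)*conj(2) + 1*(3)*conj(2) + 2*(-1 + 2*sqrt(2))*conj(0) + 2*(-5)*conj(-2) + 2*(-2*sqrt(2) - 1)*conj(0) + 4*(-1)*conj(0) + 4*(1)*conj(0)]
      = (1/16)[(22) + (6) + (0) + (20) + (0) + (0) + (0)] = 48/16 = 3
  <chi_rho, chi_7> = (1/16)[1*(11)*conj(2) + 1*(3)*conj(-2) + 2*(-1 + 2*sqrt(2))*conj(-sqrt(2)) + 2*(-5)*conj(0) + 2*(-2*sqrt(2) - 1)*conj(sqrt(2)) + 4*(-1)*conj(0) + 4*(1)*conj(0)]
      = (1/16)[(22) + (-6) + (-8 + 2*sqrt(2)) + (0) + (-8 - 2*sqrt(2)) + (0) + (0)] = 0/16 = 0
Dimension check: dim(rho) = sum (mult * dim) = 0*1 + 0*1 + 0*1 + 1*1 + 2*2 + 3*2 + 0*2 = 11 = chi_rho(e) = 11.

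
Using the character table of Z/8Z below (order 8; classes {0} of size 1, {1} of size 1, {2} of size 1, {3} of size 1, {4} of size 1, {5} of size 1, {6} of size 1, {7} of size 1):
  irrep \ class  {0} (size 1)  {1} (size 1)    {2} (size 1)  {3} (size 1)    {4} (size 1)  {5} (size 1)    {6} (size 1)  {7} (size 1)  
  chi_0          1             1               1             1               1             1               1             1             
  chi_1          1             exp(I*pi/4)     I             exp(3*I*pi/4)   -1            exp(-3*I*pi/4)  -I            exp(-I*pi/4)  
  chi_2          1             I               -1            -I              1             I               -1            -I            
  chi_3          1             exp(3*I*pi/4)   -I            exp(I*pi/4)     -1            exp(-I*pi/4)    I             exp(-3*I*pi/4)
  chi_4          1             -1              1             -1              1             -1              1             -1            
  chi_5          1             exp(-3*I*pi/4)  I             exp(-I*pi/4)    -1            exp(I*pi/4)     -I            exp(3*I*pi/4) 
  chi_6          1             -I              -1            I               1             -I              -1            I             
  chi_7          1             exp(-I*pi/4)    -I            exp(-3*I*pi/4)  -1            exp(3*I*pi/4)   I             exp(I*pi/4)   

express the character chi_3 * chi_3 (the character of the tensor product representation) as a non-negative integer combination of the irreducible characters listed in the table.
chi_3 tensor chi_3 = chi_6 (all other irreducibles have multiplicity 0).

Argument: The character of a tensor product is the pointwise product (chi_3 * chi_3)(C) = chi_3(C) * chi_3(C):
  {0}: (1)*(1), {1}: (exp(3*I*pi/4))*(exp(3*I*pi/4)), {2}: (-I)*(-I), {3}: (exp(I*pi/4))*(exp(I*pi/4)), {4}: (-1)*(-1), {5}: (exp(-I*pi/4))*(exp(-I*pi/4)), {6}: (I)*(I), {7}: (exp(-3*I*pi/4))*(exp(-3*I*pi/4))
so (chi_3 * chi_3) takes values
  {0} -> 1, {1} -> -I, {2} -> -1, {3} -> I, {4} -> 1, {5} -> -I, {6} -> -1, {7} -> I.
Now take the inner product of this character with each irreducible chi from the table, <chi_3*chi_3, chi> = (1/8) sum_C |C| (chi_3*chi_3)(C) conj(chi(C)):
  <chi_3*chi_3, chi_0> = (1/8)[1*(1)*conj(1) + 1*(-I)*conj(1) + 1*(-1)*conj(1) + 1*(I)*conj(1) + 1*(1)*conj(1) + 1*(-I)*conj(1) + 1*(-1)*conj(1) + 1*(I)*conj(1)]
      = (1/8)[(1) + (-I) + (-1) + (I) + (1) + (-I) + (-1) + (I)] = 0/8 = 0
  <chi_3*chi_3, chi_1> = (1/8)[1*(1)*conj(1) + 1*(-I)*conj(exp(I*pi/4)) + 1*(-1)*conj(I) + 1*(I)*conj(exp(3*I*pi/4)) + 1*(1)*conj(-1) + 1*(-I)*conj(exp(-3*I*pi/4)) + 1*(-1)*conj(-I) + 1*(I)*conj(exp(-I*pi/4))]
      = (1/8)[(1) + (-exp(I*pi/4)) + (I) + (exp(-I*pi/4)) + (-1) + (-exp(-3*I*pi/4)) + (-I) + (exp(3*I*pi/4))] = 0/8 = 0
  <chi_3*chi_3, chi_2> = (1/8)[1*(1)*conj(1) + 1*(-I)*conj(I) + 1*(-1)*conj(-1) + 1*(I)*conj(-I) + 1*(1)*conj(1) + 1*(-I)*conj(I) + 1*(-1)*conj(-1) + 1*(I)*conj(-I)]
      = (1/8)[(1) + (-1) + (1) + (-1) + (1) + (-1) + (1) + (-1)] = 0/8 = 0
  <chi_3*chi_3, chi_3> = (1/8)[1*(1)*conj(1) + 1*(-I)*conj(exp(3*I*pi/4)) + 1*(-1)*conj(-I) + 1*(I)*conj(exp(I*pi/4)) + 1*(1)*conj(-1) + 1*(-I)*conj(exp(-I*pi/4)) + 1*(-1)*conj(I) + 1*(I)*conj(exp(-3*I*pi/4))]
      = (1/8)[(1) + (-exp(-I*pi/4)) + (-I) + (exp(I*pi/4)) + (-1) + (-exp(3*I*pi/4)) + (I) + (exp(-3*I*pi/4))] = 0/8 = 0
  <chi_3*chi_3, chi_4> = (1/8)[1*(1)*conj(1) + 1*(-I)*conj(-1) + 1*(-1)*conj(1) + 1*(I)*conj(-1) + 1*(1)*conj(1) + 1*(-I)*conj(-1) + 1*(-1)*conj(1) + 1*(I)*conj(-1)]
      = (1/8)[(1) + (I) + (-1) + (-I) + (1) + (I) + (-1) + (-I)] = 0/8 = 0
  <chi_3*chi_3, chi_5> = (1/8)[1*(1)*conj(1) + 1*(-I)*conj(exp(-3*I*pi/4)) + 1*(-1)*conj(I) + 1*(I)*conj(exp(-I*pi/4)) + 1*(1)*conj(-1) + 1*(-I)*conj(exp(I*pi/4)) + 1*(-1)*conj(-I) + 1*(I)*conj(exp(3*I*pi/4))]
      = (1/8)[(1) + (-exp(-3*I*pi/4)) + (I) + (exp(3*I*pi/4)) + (-1) + (-exp(I*pi/4)) + (-I) + (exp(-I*pi/4))] = 0/8 = 0
  <chi_3*chi_3, chi_6> = (1/8)[1*(1)*conj(1) + 1*(-I)*conj(-I) + 1*(-1)*conj(-1) + 1*(I)*conj(I) + 1*(1)*conj(1) + 1*(-I)*conj(-I) + 1*(-1)*conj(-1) + 1*(I)*conj(I)]
      = (1/8)[(1) + (1) + (1) + (1) + (1) + (1) + (1) + (1)] = 8/8 = 1
  <chi_3*chi_3, chi_7> = (1/8)[1*(1)*conj(1) + 1*(-I)*conj(exp(-I*pi/4)) + 1*(-1)*conj(-I) + 1*(I)*conj(exp(-3*I*pi/4)) + 1*(1)*conj(-1) + 1*(-I)*conj(exp(3*I*pi/4)) + 1*(-1)*conj(I) + 1*(I)*conj(exp(I*pi/4))]
      = (1/8)[(1) + (-exp(3*I*pi/4)) + (-I) + (exp(-3*I*pi/4)) + (-1) + (-exp(-I*pi/4)) + (I) + (exp(I*pi/4))] = 0/8 = 0
(Exp terms are combined using exp(i*s)*conj(exp(i*t)) = exp(i*(s-t)), and sums of them are collapsed using the identity that for every m > 1 the m distinct m-th roots of unity sum to 0, e.g. 1 + exp(2*I*pi/3) + exp(-2*I*pi/3) = 0.)
Hence the multiplicities are chi_6: 1. Dimension check: dim(chi_3)*dim(chi_3) = 1*1 = 1 and sum (mult * dim) = 1*1 = 1.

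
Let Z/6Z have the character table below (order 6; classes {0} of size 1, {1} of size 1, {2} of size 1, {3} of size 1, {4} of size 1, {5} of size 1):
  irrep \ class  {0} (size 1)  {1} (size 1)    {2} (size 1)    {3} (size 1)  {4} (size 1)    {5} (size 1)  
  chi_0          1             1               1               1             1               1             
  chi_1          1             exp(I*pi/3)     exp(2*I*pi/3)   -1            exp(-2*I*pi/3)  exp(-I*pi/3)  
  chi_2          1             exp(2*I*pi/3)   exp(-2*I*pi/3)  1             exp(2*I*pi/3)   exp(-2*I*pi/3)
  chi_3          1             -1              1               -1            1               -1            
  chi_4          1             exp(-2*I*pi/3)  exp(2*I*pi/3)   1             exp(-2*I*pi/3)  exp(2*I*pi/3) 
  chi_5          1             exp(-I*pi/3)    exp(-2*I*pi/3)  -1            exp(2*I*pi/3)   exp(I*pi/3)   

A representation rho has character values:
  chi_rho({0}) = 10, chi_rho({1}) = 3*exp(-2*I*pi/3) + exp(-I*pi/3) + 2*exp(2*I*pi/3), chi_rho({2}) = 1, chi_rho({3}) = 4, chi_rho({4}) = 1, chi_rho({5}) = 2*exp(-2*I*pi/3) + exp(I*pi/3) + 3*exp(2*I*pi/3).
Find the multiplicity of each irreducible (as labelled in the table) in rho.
Multiplicities: chi_0: 2, chi_1: 0, chi_2: 2, chi_3: 2, chi_4: 3, chi_5: 1.

Argument: Use <chi_rho, chi> = (1/|G|) sum_C |C| * chi_rho(C) * conj(chi(C)) with |G| = 6 for each irreducible chi in the table:
  <chi_rho, chi_0> = (1/6)[1*(10)*conj(1) + 1*(3*exp(-2*I*pi/3) + exp(-I*pi/3) + 2*exp(2*I*pi/3))*conj(1) + 1*(1)*conj(1) + 1*(4)*conj(1) + 1*(1)*conj(1) + 1*(2*exp(-2*I*pi/3) + exp(I*pi/3) + 3*exp(2*I*pi/3))*conj(1)]
      = (1/6)[(10) + (3*exp(-2*I*pi/3) + exp(-I*pi/3) + 2*exp(2*I*pi/3)) + (1) + (4) + (1) + (2*exp(-2*I*pi/3) + exp(I*pi/3) + 3*exp(2*I*pi/3))] = 12/6 = 2
  <chi_rho, chi_1> = (1/6)[1*(10)*conj(1) + 1*(3*exp(-2*I*pi/3) + exp(-I*pi/3) + 2*exp(2*I*pi/3))*conj(exp(I*pi/3)) + 1*(1)*conj(exp(2*I*pi/3)) + 1*(4)*conj(-1) + 1*(1)*conj(exp(-2*I*pi/3)) + 1*(2*exp(-2*I*pi/3) + exp(I*pi/3) + 3*exp(2*I*pi/3))*conj(exp(-I*pi/3))]
      = (1/6)[(10) + (-3 + exp(-2*I*pi/3) + 2*exp(I*pi/3)) + (3 + 4*exp(-2*I*pi/3) + 3*exp(2*I*pi/3)) + (-4) + (3 + 3*exp(-2*I*pi/3) + 4*exp(2*I*pi/3)) + (-3 + 2*exp(-I*pi/3) + exp(2*I*pi/3))] = 0/6 = 0
  <chi_rho, chi_2> = (1/6)[1*(10)*conj(1) + 1*(3*exp(-2*I*pi/3) + exp(-I*pi/3) + 2*exp(2*I*pi/3))*conj(exp(2*I*pi/3)) + 1*(1)*conj(exp(-2*I*pi/3)) + 1*(4)*conj(1) + 1*(1)*conj(exp(2*I*pi/3)) + 1*(2*exp(-2*I*pi/3) + exp(I*pi/3) + 3*exp(2*I*pi/3))*conj(exp(-2*I*pi/3))]
      = (1/6)[(10) + (1 + 3*exp(2*I*pi/3)) + (3 + 3*exp(-2*I*pi/3) + 4*exp(2*I*pi/3)) + (4) + (3 + 4*exp(-2*I*pi/3) + 3*exp(2*I*pi/3)) + (1 + 3*exp(-2*I*pi/3))] = 12/6 = 2
  <chi_rho, chi_3> = (1/6)[1*(10)*conj(1) + 1*(3*exp(-2*I*pi/3) + exp(-I*pi/3) + 2*exp(2*I*pi/3))*conj(-1) + 1*(1)*conj(1) + 1*(4)*conj(-1) + 1*(1)*conj(1) + 1*(2*exp(-2*I*pi/3) + exp(I*pi/3) + 3*exp(2*I*pi/3))*conj(-1)]
      = (1/6)[(10) + (-2*exp(2*I*pi/3) - exp(-I*pi/3) - 3*exp(-2*I*pi/3)) + (1) + (-4) + (1) + (-3*exp(2*I*pi/3) - exp(I*pi/3) - 2*exp(-2*I*pi/3))] = 12/6 = 2
  <chi_rho, chi_4> = (1/6)[1*(10)*conj(1) + 1*(3*exp(-2*I*pi/3) + exp(-I*pi/3) + 2*exp(2*I*pi/3))*conj(exp(-2*I*pi/3)) + 1*(1)*conj(exp(2*I*pi/3)) + 1*(4)*conj(1) + 1*(1)*conj(exp(-2*I*pi/3)) + 1*(2*exp(-2*I*pi/3) + exp(I*pi/3) + 3*exp(2*I*pi/3))*conj(exp(2*I*pi/3))]
      = (1/6)[(10) + (3 + 2*exp(-2*I*pi/3) + exp(I*pi/3)) + (3 + 4*exp(-2*I*pi/3) + 3*exp(2*I*pi/3)) + (4) + (3 + 3*exp(-2*I*pi/3) + 4*exp(2*I*pi/3)) + (3 + exp(-I*pi/3) + 2*exp(2*I*pi/3))] = 18/6 = 3
  <chi_rho, chi_5> = (1/6)[1*(10)*conj(1) + 1*(3*exp(-2*I*pi/3) + exp(-I*pi/3) + 2*exp(2*I*pi/3))*conj(exp(-I*pi/3)) + 1*(1)*conj(exp(-2*I*pi/3)) + 1*(4)*conj(-1) + 1*(1)*conj(exp(2*I*pi/3)) + 1*(2*exp(-2*I*pi/3) + exp(I*pi/3) + 3*exp(2*I*pi/3))*conj(exp(I*pi/3))]
      = (1/6)[(10) + (-1 + 3*exp(-I*pi/3)) + (3 + 3*exp(-2*I*pi/3) + 4*exp(2*I*pi/3)) + (-4) + (3 + 4*exp(-2*I*pi/3) + 3*exp(2*I*pi/3)) + (-1 + 3*exp(I*pi/3))] = 6/6 = 1
(Exp terms are combined using exp(i*s)*conj(exp(i*t)) = exp(i*(s-t)), and sums of them are collapsed using the identity that for every m > 1 the m distinct m-th roots of unity sum to 0, e.g. 1 + exp(2*I*pi/3) + exp(-2*I*pi/3) = 0.)
Dimension check: dim(rho) = sum (mult * dim) = 2*1 + 0*1 + 2*1 + 2*1 + 3*1 + 1*1 = 10 = chi_rho(e) = 10.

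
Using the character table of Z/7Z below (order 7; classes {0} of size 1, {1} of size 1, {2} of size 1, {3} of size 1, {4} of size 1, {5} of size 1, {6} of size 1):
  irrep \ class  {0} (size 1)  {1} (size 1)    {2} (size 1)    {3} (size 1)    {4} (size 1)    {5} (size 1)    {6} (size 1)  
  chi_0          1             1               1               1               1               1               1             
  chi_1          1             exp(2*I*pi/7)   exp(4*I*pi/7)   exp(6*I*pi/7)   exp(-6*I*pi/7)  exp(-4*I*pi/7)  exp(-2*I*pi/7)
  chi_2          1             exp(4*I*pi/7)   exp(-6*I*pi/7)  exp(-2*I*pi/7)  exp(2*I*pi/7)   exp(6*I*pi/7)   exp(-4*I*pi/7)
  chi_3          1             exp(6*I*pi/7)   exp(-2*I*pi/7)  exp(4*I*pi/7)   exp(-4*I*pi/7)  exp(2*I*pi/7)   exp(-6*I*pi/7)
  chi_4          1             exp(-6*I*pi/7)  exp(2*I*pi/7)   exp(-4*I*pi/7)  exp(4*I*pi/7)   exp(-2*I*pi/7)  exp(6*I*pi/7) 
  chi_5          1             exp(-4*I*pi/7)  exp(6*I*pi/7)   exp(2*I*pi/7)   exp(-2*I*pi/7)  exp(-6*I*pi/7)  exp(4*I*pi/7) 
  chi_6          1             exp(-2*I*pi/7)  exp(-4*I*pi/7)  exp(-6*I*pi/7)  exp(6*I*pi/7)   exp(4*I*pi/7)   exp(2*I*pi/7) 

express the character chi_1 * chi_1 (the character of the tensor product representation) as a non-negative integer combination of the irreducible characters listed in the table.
chi_1 tensor chi_1 = chi_2 (all other irreducibles have multiplicity 0).

Why: The character of a tensor product is the pointwise product (chi_1 * chi_1)(C) = chi_1(C) * chi_1(C):
  {0}: (1)*(1), {1}: (exp(2*I*pi/7))*(exp(2*I*pi/7)), {2}: (exp(4*I*pi/7))*(exp(4*I*pi/7)), {3}: (exp(6*I*pi/7))*(exp(6*I*pi/7)), {4}: (exp(-6*I*pi/7))*(exp(-6*I*pi/7)), {5}: (exp(-4*I*pi/7))*(exp(-4*I*pi/7)), {6}: (exp(-2*I*pi/7))*(exp(-2*I*pi/7))
so (chi_1 * chi_1) takes values
  {0} -> 1, {1} -> exp(4*I*pi/7), {2} -> exp(-6*I*pi/7), {3} -> exp(-2*I*pi/7), {4} -> exp(2*I*pi/7), {5} -> exp(6*I*pi/7), {6} -> exp(-4*I*pi/7).
Now take the inner product of this character with each irreducible chi from the table, <chi_1*chi_1, chi> = (1/7) sum_C |C| (chi_1*chi_1)(C) conj(chi(C)):
  <chi_1*chi_1, chi_0> = (1/7)[1*(1)*conj(1) + 1*(exp(4*I*pi/7))*conj(1) + 1*(exp(-6*I*pi/7))*conj(1) + 1*(exp(-2*I*pi/7))*conj(1) + 1*(exp(2*I*pi/7))*conj(1) + 1*(exp(6*I*pi/7))*conj(1) + 1*(exp(-4*I*pi/7))*conj(1)]
      = (1/7)[(1) + (exp(4*I*pi/7)) + (exp(-6*I*pi/7)) + (exp(-2*I*pi/7)) + (exp(2*I*pi/7)) + (exp(6*I*pi/7)) + (exp(-4*I*pi/7))] = 0/7 = 0
  <chi_1*chi_1, chi_1> = (1/7)[1*(1)*conj(1) + 1*(exp(4*I*pi/7))*conj(exp(2*I*pi/7)) + 1*(exp(-6*I*pi/7))*conj(exp(4*I*pi/7)) + 1*(exp(-2*I*pi/7))*conj(exp(6*I*pi/7)) + 1*(exp(2*I*pi/7))*conj(exp(-6*I*pi/7)) + 1*(exp(6*I*pi/7))*conj(exp(-4*I*pi/7)) + 1*(exp(-4*I*pi/7))*conj(exp(-2*I*pi/7))]
      = (1/7)[(1) + (exp(2*I*pi/7)) + (exp(4*I*pi/7)) + (exp(6*I*pi/7)) + (exp(-6*I*pi/7)) + (exp(-4*I*pi/7)) + (exp(-2*I*pi/7))] = 0/7 = 0
  <chi_1*chi_1, chi_2> = (1/7)[1*(1)*conj(1) + 1*(exp(4*I*pi/7))*conj(exp(4*I*pi/7)) + 1*(exp(-6*I*pi/7))*conj(exp(-6*I*pi/7)) + 1*(exp(-2*I*pi/7))*conj(exp(-2*I*pi/7)) + 1*(exp(2*I*pi/7))*conj(exp(2*I*pi/7)) + 1*(exp(6*I*pi/7))*conj(exp(6*I*pi/7)) + 1*(exp(-4*I*pi/7))*conj(exp(-4*I*pi/7))]
      = (1/7)[(1) + (1) + (1) + (1) + (1) + (1) + (1)] = 7/7 = 1
  <chi_1*chi_1, chi_3> = (1/7)[1*(1)*conj(1) + 1*(exp(4*I*pi/7))*conj(exp(6*I*pi/7)) + 1*(exp(-6*I*pi/7))*conj(exp(-2*I*pi/7)) + 1*(exp(-2*I*pi/7))*conj(exp(4*I*pi/7)) + 1*(exp(2*I*pi/7))*conj(exp(-4*I*pi/7)) + 1*(exp(6*I*pi/7))*conj(exp(2*I*pi/7)) + 1*(exp(-4*I*pi/7))*conj(exp(-6*I*pi/7))]
      = (1/7)[(1) + (exp(-2*I*pi/7)) + (exp(-4*I*pi/7)) + (exp(-6*I*pi/7)) + (exp(6*I*pi/7)) + (exp(4*I*pi/7)) + (exp(2*I*pi/7))] = 0/7 = 0
  <chi_1*chi_1, chi_4> = (1/7)[1*(1)*conj(1) + 1*(exp(4*I*pi/7))*conj(exp(-6*I*pi/7)) + 1*(exp(-6*I*pi/7))*conj(exp(2*I*pi/7)) + 1*(exp(-2*I*pi/7))*conj(exp(-4*I*pi/7)) + 1*(exp(2*I*pi/7))*conj(exp(4*I*pi/7)) + 1*(exp(6*I*pi/7))*conj(exp(-2*I*pi/7)) + 1*(exp(-4*I*pi/7))*conj(exp(6*I*pi/7))]
      = (1/7)[(1) + (exp(-4*I*pi/7)) + (exp(6*I*pi/7)) + (exp(2*I*pi/7)) + (exp(-2*I*pi/7)) + (exp(-6*I*pi/7)) + (exp(4*I*pi/7))] = 0/7 = 0
  <chi_1*chi_1, chi_5> = (1/7)[1*(1)*conj(1) + 1*(exp(4*I*pi/7))*conj(exp(-4*I*pi/7)) + 1*(exp(-6*I*pi/7))*conj(exp(6*I*pi/7)) + 1*(exp(-2*I*pi/7))*conj(exp(2*I*pi/7)) + 1*(exp(2*I*pi/7))*conj(exp(-2*I*pi/7)) + 1*(exp(6*I*pi/7))*conj(exp(-6*I*pi/7)) + 1*(exp(-4*I*pi/7))*conj(exp(4*I*pi/7))]
      = (1/7)[(1) + (exp(-6*I*pi/7)) + (exp(2*I*pi/7)) + (exp(-4*I*pi/7)) + (exp(4*I*pi/7)) + (exp(-2*I*pi/7)) + (exp(6*I*pi/7))] = 0/7 = 0
  <chi_1*chi_1, chi_6> = (1/7)[1*(1)*conj(1) + 1*(exp(4*I*pi/7))*conj(exp(-2*I*pi/7)) + 1*(exp(-6*I*pi/7))*conj(exp(-4*I*pi/7)) + 1*(exp(-2*I*pi/7))*conj(exp(-6*I*pi/7)) + 1*(exp(2*I*pi/7))*conj(exp(6*I*pi/7)) + 1*(exp(6*I*pi/7))*conj(exp(4*I*pi/7)) + 1*(exp(-4*I*pi/7))*conj(exp(2*I*pi/7))]
      = (1/7)[(1) + (exp(6*I*pi/7)) + (exp(-2*I*pi/7)) + (exp(4*I*pi/7)) + (exp(-4*I*pi/7)) + (exp(2*I*pi/7)) + (exp(-6*I*pi/7))] = 0/7 = 0
(Exp terms are combined using exp(i*s)*conj(exp(i*t)) = exp(i*(s-t)), and sums of them are collapsed using the identity that for every m > 1 the m distinct m-th roots of unity sum to 0, e.g. 1 + exp(2*I*pi/3) + exp(-2*I*pi/3) = 0.)
Hence the multiplicities are chi_2: 1. Dimension check: dim(chi_1)*dim(chi_1) = 1*1 = 1 and sum (mult * dim) = 1*1 = 1.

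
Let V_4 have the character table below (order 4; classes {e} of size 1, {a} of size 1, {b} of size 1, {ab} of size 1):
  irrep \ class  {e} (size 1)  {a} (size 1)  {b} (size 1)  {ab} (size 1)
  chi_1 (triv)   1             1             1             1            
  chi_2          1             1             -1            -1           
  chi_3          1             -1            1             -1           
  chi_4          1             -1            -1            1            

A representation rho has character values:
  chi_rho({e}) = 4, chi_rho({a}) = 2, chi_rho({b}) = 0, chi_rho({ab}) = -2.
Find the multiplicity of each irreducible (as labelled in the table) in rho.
Multiplicities: chi_1: 1, chi_2: 2, chi_3: 1, chi_4: 0.

Justification: Use <chi_rho, chi> = (1/|G|) sum_C |C| * chi_rho(C) * conj(chi(C)) with |G| = 4 for each irreducible chi in the table:
  <chi_rho, chi_1> = (1/4)[1*(4)*conj(1) + 1*(2)*conj(1) + 1*(0)*conj(1) + 1*(-2)*conj(1)]
      = (1/4)[(4) + (2) + (0) + (-2)] = 4/4 = 1
  <chi_rho, chi_2> = (1/4)[1*(4)*conj(1) + 1*(2)*conj(1) + 1*(0)*conj(-1) + 1*(-2)*conj(-1)]
      = (1/4)[(4) + (2) + (0) + (2)] = 8/4 = 2
  <chi_rho, chi_3> = (1/4)[1*(4)*conj(1) + 1*(2)*conj(-1) + 1*(0)*conj(1) + 1*(-2)*conj(-1)]
      = (1/4)[(4) + (-2) + (0) + (2)] = 4/4 = 1
  <chi_rho, chi_4> = (1/4)[1*(4)*conj(1) + 1*(2)*conj(-1) + 1*(0)*conj(-1) + 1*(-2)*conj(1)]
      = (1/4)[(4) + (-2) + (0) + (-2)] = 0/4 = 0
Dimension check: dim(rho) = sum (mult * dim) = 1*1 + 2*1 + 1*1 + 0*1 = 4 = chi_rho(e) = 4.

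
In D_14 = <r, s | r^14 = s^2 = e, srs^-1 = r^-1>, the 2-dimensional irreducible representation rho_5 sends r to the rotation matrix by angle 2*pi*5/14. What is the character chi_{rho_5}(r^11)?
chi_{rho_5}(r^11) = 2*cos(2*pi*5*11/14) = 2*cos(pi/7)

Solution. rho_5(r^11) is rotation by angle 2*pi*5*11/14, whose trace is 2*cos(2*pi*5*11/14) = 2*cos(pi/7).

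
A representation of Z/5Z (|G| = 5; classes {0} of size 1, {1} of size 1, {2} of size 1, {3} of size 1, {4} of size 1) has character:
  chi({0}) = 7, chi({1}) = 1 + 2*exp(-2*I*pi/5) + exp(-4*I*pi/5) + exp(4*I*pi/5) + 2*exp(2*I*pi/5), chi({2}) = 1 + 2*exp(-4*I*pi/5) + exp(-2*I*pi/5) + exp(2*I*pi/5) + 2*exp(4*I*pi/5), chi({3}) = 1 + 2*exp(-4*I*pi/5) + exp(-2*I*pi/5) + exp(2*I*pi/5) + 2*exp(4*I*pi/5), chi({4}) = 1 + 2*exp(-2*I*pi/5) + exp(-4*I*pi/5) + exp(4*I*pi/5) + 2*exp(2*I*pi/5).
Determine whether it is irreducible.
Not irreducible (reducible): <chi, chi> = 11 > 1.

Reasoning: <chi, chi> = (1/|G|) sum_C |C| * |chi(C)|^2 = (1/5)[1*|7|^2 + 1*|1 + 2*exp(-2*I*pi/5) + exp(-4*I*pi/5) + exp(4*I*pi/5) + 2*exp(2*I*pi/5)|^2 + 1*|1 + 2*exp(-4*I*pi/5) + exp(-2*I*pi/5) + exp(2*I*pi/5) + 2*exp(4*I*pi/5)|^2 + 1*|1 + 2*exp(-4*I*pi/5) + exp(-2*I*pi/5) + exp(2*I*pi/5) + 2*exp(4*I*pi/5)|^2 + 1*|1 + 2*exp(-2*I*pi/5) + exp(-4*I*pi/5) + exp(4*I*pi/5) + 2*exp(2*I*pi/5)|^2]
  = (1/5)[(49) + (11 + 9*exp(-2*I*pi/5) + 10*exp(-4*I*pi/5) + 10*exp(4*I*pi/5) + 9*exp(2*I*pi/5)) + (11 + 10*exp(-2*I*pi/5) + 9*exp(-4*I*pi/5) + 9*exp(4*I*pi/5) + 10*exp(2*I*pi/5)) + (11 + 10*exp(-2*I*pi/5) + 9*exp(-4*I*pi/5) + 9*exp(4*I*pi/5) + 10*exp(2*I*pi/5)) + (11 + 9*exp(-2*I*pi/5) + 10*exp(-4*I*pi/5) + 10*exp(4*I*pi/5) + 9*exp(2*I*pi/5))] = 55/5 = 11.
(Exp terms are combined using exp(i*s)*conj(exp(i*t)) = exp(i*(s-t)), and sums of them are collapsed using the identity that for every m > 1 the m distinct m-th roots of unity sum to 0, e.g. 1 + exp(2*I*pi/3) + exp(-2*I*pi/3) = 0.)
A character is irreducible iff <chi, chi> = 1, so this representation is reducible.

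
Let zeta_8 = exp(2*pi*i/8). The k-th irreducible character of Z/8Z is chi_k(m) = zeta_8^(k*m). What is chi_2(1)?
chi_2(1) = zeta_8^2 = I

chi_2(1) = zeta_8^(2*1) = zeta_8^2. Since zeta_8^8 = 1, this equals zeta_8^2 = exp(2*pi*i*2/8) = I.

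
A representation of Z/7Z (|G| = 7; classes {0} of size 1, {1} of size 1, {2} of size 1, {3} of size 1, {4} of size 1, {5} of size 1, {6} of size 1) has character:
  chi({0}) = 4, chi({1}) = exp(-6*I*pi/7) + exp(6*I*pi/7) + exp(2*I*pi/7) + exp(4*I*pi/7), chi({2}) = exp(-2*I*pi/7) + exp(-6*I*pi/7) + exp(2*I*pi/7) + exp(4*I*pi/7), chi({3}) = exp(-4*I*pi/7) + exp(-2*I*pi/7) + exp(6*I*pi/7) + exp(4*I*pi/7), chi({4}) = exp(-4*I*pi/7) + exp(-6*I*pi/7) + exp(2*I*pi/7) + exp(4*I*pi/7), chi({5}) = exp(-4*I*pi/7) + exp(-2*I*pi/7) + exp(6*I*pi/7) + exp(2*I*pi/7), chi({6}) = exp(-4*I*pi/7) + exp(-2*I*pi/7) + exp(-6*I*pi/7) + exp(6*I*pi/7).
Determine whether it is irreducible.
Not irreducible (reducible): <chi, chi> = 4 > 1.

Justification: <chi, chi> = (1/|G|) sum_C |C| * |chi(C)|^2 = (1/7)[1*|4|^2 + 1*|exp(-6*I*pi/7) + exp(6*I*pi/7) + exp(2*I*pi/7) + exp(4*I*pi/7)|^2 + 1*|exp(-2*I*pi/7) + exp(-6*I*pi/7) + exp(2*I*pi/7) + exp(4*I*pi/7)|^2 + 1*|exp(-4*I*pi/7) + exp(-2*I*pi/7) + exp(6*I*pi/7) + exp(4*I*pi/7)|^2 + 1*|exp(-4*I*pi/7) + exp(-6*I*pi/7) + exp(2*I*pi/7) + exp(4*I*pi/7)|^2 + 1*|exp(-4*I*pi/7) + exp(-2*I*pi/7) + exp(6*I*pi/7) + exp(2*I*pi/7)|^2 + 1*|exp(-4*I*pi/7) + exp(-2*I*pi/7) + exp(-6*I*pi/7) + exp(6*I*pi/7)|^2]
  = (1/7)[(16) + (4 + 3*exp(-2*I*pi/7) + 2*exp(-4*I*pi/7) + exp(-6*I*pi/7) + exp(6*I*pi/7) + 2*exp(4*I*pi/7) + 3*exp(2*I*pi/7)) + (4 + 3*exp(-4*I*pi/7) + 2*exp(-6*I*pi/7) + exp(-2*I*pi/7) + exp(2*I*pi/7) + 2*exp(6*I*pi/7) + 3*exp(4*I*pi/7)) + (4 + 2*exp(-2*I*pi/7) + 3*exp(-6*I*pi/7) + exp(-4*I*pi/7) + exp(4*I*pi/7) + 3*exp(6*I*pi/7) + 2*exp(2*I*pi/7)) + (4 + 2*exp(-2*I*pi/7) + 3*exp(-6*I*pi/7) + exp(-4*I*pi/7) + exp(4*I*pi/7) + 3*exp(6*I*pi/7) + 2*exp(2*I*pi/7)) + (4 + 3*exp(-4*I*pi/7) + 2*exp(-6*I*pi/7) + exp(-2*I*pi/7) + exp(2*I*pi/7) + 2*exp(6*I*pi/7) + 3*exp(4*I*pi/7)) + (4 + 3*exp(-2*I*pi/7) + 2*exp(-4*I*pi/7) + exp(-6*I*pi/7) + exp(6*I*pi/7) + 2*exp(4*I*pi/7) + 3*exp(2*I*pi/7))] = 28/7 = 4.
(Exp terms are combined using exp(i*s)*conj(exp(i*t)) = exp(i*(s-t)), and sums of them are collapsed using the identity that for every m > 1 the m distinct m-th roots of unity sum to 0, e.g. 1 + exp(2*I*pi/3) + exp(-2*I*pi/3) = 0.)
A character is irreducible iff <chi, chi> = 1, so this representation is reducible.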